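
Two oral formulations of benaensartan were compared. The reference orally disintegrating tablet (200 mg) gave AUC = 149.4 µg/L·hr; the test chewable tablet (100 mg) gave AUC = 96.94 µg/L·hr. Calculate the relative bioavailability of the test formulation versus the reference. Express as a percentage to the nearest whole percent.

F_rel = 130%

F_rel = (AUC_test/D_test) / (AUC_ref/D_ref)
      = (96.94/100) / (149.4/200)
      = 0.9694 / 0.747 = 1.2977 = 129.77%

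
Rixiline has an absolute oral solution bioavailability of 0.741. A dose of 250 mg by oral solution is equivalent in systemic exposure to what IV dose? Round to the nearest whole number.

Systemic exposure from an extravascular dose = F × D_ev, so the equivalent IV dose is F × D_ev.
D_iv = F × D_ev = 0.741 × 250 = 185.25 mg

D_iv = 185 mg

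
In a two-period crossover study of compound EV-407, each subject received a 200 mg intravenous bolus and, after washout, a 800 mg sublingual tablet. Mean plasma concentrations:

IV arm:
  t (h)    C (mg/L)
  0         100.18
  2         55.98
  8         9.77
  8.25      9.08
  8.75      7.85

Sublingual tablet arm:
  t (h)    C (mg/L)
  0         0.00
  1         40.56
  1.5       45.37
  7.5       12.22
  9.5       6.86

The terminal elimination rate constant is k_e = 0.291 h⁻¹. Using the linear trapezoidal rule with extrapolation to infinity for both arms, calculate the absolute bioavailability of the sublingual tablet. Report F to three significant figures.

F = 0.166

Trapezoidal AUC_0→8.75 (IV):
  [0→2]: (100.18+55.98)/2 × 2 = 156.16
  [2→8]: (55.98+9.77)/2 × 6 = 197.25
  [8→8.25]: (9.77+9.08)/2 × 0.25 = 2.35625
  [8.25→8.75]: (9.08+7.85)/2 × 0.5 = 4.2325
  Sum = 359.99875 mg/L·h
IV tail: 7.85/0.291 = 26.976; AUC_iv,0→∞ = 359.99875 + 26.976 = 386.97475 mg/L·h
Trapezoidal AUC_0→9.5 (sublingual tablet):
  [0→1]: (0.00+40.56)/2 × 1 = 20.28
  [1→1.5]: (40.56+45.37)/2 × 0.5 = 21.4825
  [1.5→7.5]: (45.37+12.22)/2 × 6 = 172.77
  [7.5→9.5]: (12.22+6.86)/2 × 2 = 19.08
  Sum = 233.6125 mg/L·h
sublingual tablet tail: 6.86/0.291 = 23.574; AUC_ev,0→∞ = 233.6125 + 23.574 = 257.1865 mg/L·h
F = (AUC_ev/D_ev)/(AUC_iv/D_iv) = (257.1865/800)/(386.97475/200) = 0.321483/1.93487 = 0.1662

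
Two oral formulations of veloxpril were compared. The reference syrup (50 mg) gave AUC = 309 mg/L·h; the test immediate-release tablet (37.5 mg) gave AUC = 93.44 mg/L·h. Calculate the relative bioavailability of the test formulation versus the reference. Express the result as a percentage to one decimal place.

F_rel = 40.3%

F_rel = (AUC_test/D_test) / (AUC_ref/D_ref)
      = (93.44/37.5) / (309/50)
      = 2.49173 / 6.18 = 0.4032 = 40.32%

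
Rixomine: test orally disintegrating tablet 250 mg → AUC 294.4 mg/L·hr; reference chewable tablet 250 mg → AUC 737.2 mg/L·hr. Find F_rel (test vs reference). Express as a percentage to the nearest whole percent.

F_rel = 40%

F_rel = (AUC_test/D_test) / (AUC_ref/D_ref)
      = (294.4/250) / (737.2/250)
      = 1.1776 / 2.9488 = 0.3993 = 39.93%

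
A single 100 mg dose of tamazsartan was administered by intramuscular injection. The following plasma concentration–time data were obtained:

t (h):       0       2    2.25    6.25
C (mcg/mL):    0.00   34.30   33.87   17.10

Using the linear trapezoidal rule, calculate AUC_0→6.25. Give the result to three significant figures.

Trapezoidal AUC_0→6.25:
  [0→2]: (0.00+34.30)/2 × 2 = 34.3
  [2→2.25]: (34.30+33.87)/2 × 0.25 = 8.52125
  [2.25→6.25]: (33.87+17.10)/2 × 4 = 101.94
  Sum = 144.76125 mcg/mL·h

AUC = 145 mcg/mL·h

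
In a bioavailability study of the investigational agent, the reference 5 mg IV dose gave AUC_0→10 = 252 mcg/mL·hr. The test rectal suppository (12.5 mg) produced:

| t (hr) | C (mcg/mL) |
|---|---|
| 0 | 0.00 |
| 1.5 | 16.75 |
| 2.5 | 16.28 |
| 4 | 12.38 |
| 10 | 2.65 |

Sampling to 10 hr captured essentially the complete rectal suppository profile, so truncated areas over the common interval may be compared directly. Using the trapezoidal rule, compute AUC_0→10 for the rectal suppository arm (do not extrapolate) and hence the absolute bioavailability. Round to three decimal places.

F = 0.152

Trapezoidal AUC_0→10 (rectal suppository):
  [0→1.5]: (0.00+16.75)/2 × 1.5 = 12.5625
  [1.5→2.5]: (16.75+16.28)/2 × 1 = 16.515
  [2.5→4]: (16.28+12.38)/2 × 1.5 = 21.495
  [4→10]: (12.38+2.65)/2 × 6 = 45.09
  Sum = 95.6625 mcg/mL·hr
F = (AUC_ev/D_ev)/(AUC_iv/D_iv) = (95.6625/12.5)/(252/5) = 7.653/50.4 = 0.1518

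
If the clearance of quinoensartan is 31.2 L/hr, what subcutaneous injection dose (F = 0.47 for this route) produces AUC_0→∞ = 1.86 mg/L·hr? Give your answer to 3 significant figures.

Dose = CL × AUC_0→∞ / F
     = 31.2 × 1.86 / 0.47 = 123.472 mg

Dose = 123 mg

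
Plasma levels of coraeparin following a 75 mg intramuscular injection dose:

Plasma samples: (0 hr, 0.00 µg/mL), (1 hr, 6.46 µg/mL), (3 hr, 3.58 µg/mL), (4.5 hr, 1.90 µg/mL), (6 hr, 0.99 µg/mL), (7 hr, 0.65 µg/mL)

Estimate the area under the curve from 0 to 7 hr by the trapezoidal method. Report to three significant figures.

AUC = 20.4 µg/mL·hr

Trapezoidal AUC_0→7:
  [0→1]: (0.00+6.46)/2 × 1 = 3.23
  [1→3]: (6.46+3.58)/2 × 2 = 10.04
  [3→4.5]: (3.58+1.90)/2 × 1.5 = 4.11
  [4.5→6]: (1.90+0.99)/2 × 1.5 = 2.1675
  [6→7]: (0.99+0.65)/2 × 1 = 0.82
  Sum = 20.3675 µg/mL·hr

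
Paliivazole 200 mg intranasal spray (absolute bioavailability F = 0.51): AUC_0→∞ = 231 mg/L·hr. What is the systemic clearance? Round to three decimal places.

CL = 0.442 L/hr

CL = F × Dose / AUC_0→∞
   = 0.51 × 200 / 231 = 0.441558 L/hr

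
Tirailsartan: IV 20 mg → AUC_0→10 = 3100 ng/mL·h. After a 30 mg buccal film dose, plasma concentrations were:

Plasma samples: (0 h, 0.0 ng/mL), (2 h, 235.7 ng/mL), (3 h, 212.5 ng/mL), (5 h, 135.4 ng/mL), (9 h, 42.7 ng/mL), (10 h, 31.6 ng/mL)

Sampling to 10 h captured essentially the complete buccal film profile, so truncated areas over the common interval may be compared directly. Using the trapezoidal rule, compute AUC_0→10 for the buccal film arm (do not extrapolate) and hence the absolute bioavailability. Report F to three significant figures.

F = 0.258

Trapezoidal AUC_0→10 (buccal film):
  [0→2]: (0.0+235.7)/2 × 2 = 235.7
  [2→3]: (235.7+212.5)/2 × 1 = 224.1
  [3→5]: (212.5+135.4)/2 × 2 = 347.9
  [5→9]: (135.4+42.7)/2 × 4 = 356.2
  [9→10]: (42.7+31.6)/2 × 1 = 37.15
  Sum = 1201.05 ng/mL·h
F = (AUC_ev/D_ev)/(AUC_iv/D_iv) = (1201.05/30)/(3100/20) = 40.035/155 = 0.2583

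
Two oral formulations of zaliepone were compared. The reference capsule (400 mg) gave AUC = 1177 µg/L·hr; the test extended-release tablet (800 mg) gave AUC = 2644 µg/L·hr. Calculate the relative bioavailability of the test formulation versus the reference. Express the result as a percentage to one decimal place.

F_rel = (AUC_test/D_test) / (AUC_ref/D_ref)
      = (2644/800) / (1177/400)
      = 3.305 / 2.9425 = 1.1232 = 112.32%

F_rel = 112.3%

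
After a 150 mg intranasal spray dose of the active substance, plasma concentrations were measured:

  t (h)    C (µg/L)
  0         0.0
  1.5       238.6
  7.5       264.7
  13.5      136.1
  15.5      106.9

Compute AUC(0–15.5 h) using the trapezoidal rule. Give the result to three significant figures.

AUC = 3130 µg/L·h

Trapezoidal AUC_0→15.5:
  [0→1.5]: (0.0+238.6)/2 × 1.5 = 178.95
  [1.5→7.5]: (238.6+264.7)/2 × 6 = 1509.9
  [7.5→13.5]: (264.7+136.1)/2 × 6 = 1202.4
  [13.5→15.5]: (136.1+106.9)/2 × 2 = 243.0
  Sum = 3134.25 µg/L·h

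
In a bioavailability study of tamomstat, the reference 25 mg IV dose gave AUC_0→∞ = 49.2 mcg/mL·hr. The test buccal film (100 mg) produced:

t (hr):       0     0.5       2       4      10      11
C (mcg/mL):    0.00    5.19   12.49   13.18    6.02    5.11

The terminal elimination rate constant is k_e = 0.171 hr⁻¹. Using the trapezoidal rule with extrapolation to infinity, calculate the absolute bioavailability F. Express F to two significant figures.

Trapezoidal AUC_0→11 (buccal film):
  [0→0.5]: (0.00+5.19)/2 × 0.5 = 1.2975
  [0.5→2]: (5.19+12.49)/2 × 1.5 = 13.26
  [2→4]: (12.49+13.18)/2 × 2 = 25.67
  [4→10]: (13.18+6.02)/2 × 6 = 57.6
  [10→11]: (6.02+5.11)/2 × 1 = 5.565
  Sum = 103.3925 mcg/mL·hr
Tail: C_last/k_e = 5.11/0.171 = 29.883
AUC_0→∞ (buccal film) = 103.3925 + 29.883 = 133.2755 mcg/mL·hr
F = (AUC_ev/D_ev)/(AUC_iv/D_iv) = (133.2755/100)/(49.2/25) = 1.332755/1.968 = 0.6772

F = 0.68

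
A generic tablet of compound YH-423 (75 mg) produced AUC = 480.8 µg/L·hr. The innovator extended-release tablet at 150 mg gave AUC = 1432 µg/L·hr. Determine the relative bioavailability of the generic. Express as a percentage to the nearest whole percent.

F_rel = (AUC_test/D_test) / (AUC_ref/D_ref)
      = (480.8/75) / (1432/150)
      = 6.41067 / 9.54667 = 0.6715 = 67.15%

F_rel = 67%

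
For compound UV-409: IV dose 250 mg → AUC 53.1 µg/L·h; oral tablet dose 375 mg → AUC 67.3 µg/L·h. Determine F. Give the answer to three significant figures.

F = 0.845

F = (AUC_ev / D_ev) / (AUC_iv / D_iv)
  = (67.3/375) / (53.1/250)
  = 0.179467 / 0.2124 = 0.8449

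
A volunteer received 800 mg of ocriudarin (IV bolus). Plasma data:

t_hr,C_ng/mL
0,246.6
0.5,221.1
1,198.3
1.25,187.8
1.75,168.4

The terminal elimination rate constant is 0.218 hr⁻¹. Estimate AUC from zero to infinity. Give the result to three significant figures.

AUC = 1130 ng/mL·hr

Trapezoidal AUC_0→1.75:
  [0→0.5]: (246.6+221.1)/2 × 0.5 = 116.925
  [0.5→1]: (221.1+198.3)/2 × 0.5 = 104.85
  [1→1.25]: (198.3+187.8)/2 × 0.25 = 48.2625
  [1.25→1.75]: (187.8+168.4)/2 × 0.5 = 89.05
  Sum = 359.0875 ng/mL·hr
Extrapolated tail: C_last / k_e = 168.4 / 0.218 = 772.477
AUC_0→∞ = 359.0875 + 772.477 = 1131.5645 ng/mL·hr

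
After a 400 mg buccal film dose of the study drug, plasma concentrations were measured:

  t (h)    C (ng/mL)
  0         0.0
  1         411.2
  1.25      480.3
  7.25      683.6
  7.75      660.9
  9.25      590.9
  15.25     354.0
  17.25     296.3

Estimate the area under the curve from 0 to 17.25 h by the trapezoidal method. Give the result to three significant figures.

AUC = 8570 ng/mL·h

Trapezoidal AUC_0→17.25:
  [0→1]: (0.0+411.2)/2 × 1 = 205.6
  [1→1.25]: (411.2+480.3)/2 × 0.25 = 111.4375
  [1.25→7.25]: (480.3+683.6)/2 × 6 = 3491.7
  [7.25→7.75]: (683.6+660.9)/2 × 0.5 = 336.125
  [7.75→9.25]: (660.9+590.9)/2 × 1.5 = 938.85
  [9.25→15.25]: (590.9+354.0)/2 × 6 = 2834.7
  [15.25→17.25]: (354.0+296.3)/2 × 2 = 650.3
  Sum = 8568.7125 ng/mL·h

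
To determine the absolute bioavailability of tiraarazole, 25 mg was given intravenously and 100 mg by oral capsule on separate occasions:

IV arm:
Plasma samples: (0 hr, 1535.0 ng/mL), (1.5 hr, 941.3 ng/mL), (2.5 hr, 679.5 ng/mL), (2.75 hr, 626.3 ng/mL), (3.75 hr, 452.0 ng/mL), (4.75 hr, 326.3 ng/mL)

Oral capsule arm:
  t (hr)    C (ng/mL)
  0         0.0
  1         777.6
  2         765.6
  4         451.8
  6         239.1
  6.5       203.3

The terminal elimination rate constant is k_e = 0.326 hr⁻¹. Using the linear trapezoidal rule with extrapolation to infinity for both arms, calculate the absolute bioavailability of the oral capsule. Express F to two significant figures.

F = 0.20

Trapezoidal AUC_0→4.75 (IV):
  [0→1.5]: (1535.0+941.3)/2 × 1.5 = 1857.225
  [1.5→2.5]: (941.3+679.5)/2 × 1 = 810.4
  [2.5→2.75]: (679.5+626.3)/2 × 0.25 = 163.225
  [2.75→3.75]: (626.3+452.0)/2 × 1 = 539.15
  [3.75→4.75]: (452.0+326.3)/2 × 1 = 389.15
  Sum = 3759.15 ng/mL·hr
IV tail: 326.3/0.326 = 1000.920; AUC_iv,0→∞ = 3759.15 + 1000.920 = 4760.07 ng/mL·hr
Trapezoidal AUC_0→6.5 (oral capsule):
  [0→1]: (0.0+777.6)/2 × 1 = 388.8
  [1→2]: (777.6+765.6)/2 × 1 = 771.6
  [2→4]: (765.6+451.8)/2 × 2 = 1217.4
  [4→6]: (451.8+239.1)/2 × 2 = 690.9
  [6→6.5]: (239.1+203.3)/2 × 0.5 = 110.6
  Sum = 3179.3 ng/mL·hr
oral capsule tail: 203.3/0.326 = 623.620; AUC_ev,0→∞ = 3179.3 + 623.620 = 3802.92 ng/mL·hr
F = (AUC_ev/D_ev)/(AUC_iv/D_iv) = (3802.92/100)/(4760.07/25) = 38.0292/190.4028 = 0.1997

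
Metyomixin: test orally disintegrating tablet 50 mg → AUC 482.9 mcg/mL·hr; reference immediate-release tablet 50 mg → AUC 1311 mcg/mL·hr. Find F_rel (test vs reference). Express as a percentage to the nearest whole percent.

F_rel = (AUC_test/D_test) / (AUC_ref/D_ref)
      = (482.9/50) / (1311/50)
      = 9.658 / 26.22 = 0.3683 = 36.83%

F_rel = 37%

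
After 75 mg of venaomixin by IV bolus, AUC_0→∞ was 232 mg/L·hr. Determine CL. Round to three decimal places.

CL = Dose_iv / AUC_0→∞
   = 75 / 232 = 0.323276 L/hr

CL = 0.323 L/hr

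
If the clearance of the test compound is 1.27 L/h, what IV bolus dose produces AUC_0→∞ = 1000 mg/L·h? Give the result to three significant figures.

Dose = 1270 mg

Dose_iv = CL × AUC_0→∞
     = 1.27 × 1000 = 1270 mg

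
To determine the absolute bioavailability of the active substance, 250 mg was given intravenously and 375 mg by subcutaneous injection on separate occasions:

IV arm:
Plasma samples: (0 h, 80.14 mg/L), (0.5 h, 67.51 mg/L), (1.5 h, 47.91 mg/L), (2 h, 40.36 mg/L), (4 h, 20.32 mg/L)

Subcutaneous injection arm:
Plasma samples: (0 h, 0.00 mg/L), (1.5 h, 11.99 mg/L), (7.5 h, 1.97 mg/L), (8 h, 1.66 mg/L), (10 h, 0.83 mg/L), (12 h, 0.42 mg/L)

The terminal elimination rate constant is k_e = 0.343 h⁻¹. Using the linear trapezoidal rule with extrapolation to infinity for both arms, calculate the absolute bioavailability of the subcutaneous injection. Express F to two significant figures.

F = 0.16

Trapezoidal AUC_0→4 (IV):
  [0→0.5]: (80.14+67.51)/2 × 0.5 = 36.9125
  [0.5→1.5]: (67.51+47.91)/2 × 1 = 57.71
  [1.5→2]: (47.91+40.36)/2 × 0.5 = 22.0675
  [2→4]: (40.36+20.32)/2 × 2 = 60.68
  Sum = 177.37 mg/L·h
IV tail: 20.32/0.343 = 59.242; AUC_iv,0→∞ = 177.37 + 59.242 = 236.612 mg/L·h
Trapezoidal AUC_0→12 (subcutaneous injection):
  [0→1.5]: (0.00+11.99)/2 × 1.5 = 8.9925
  [1.5→7.5]: (11.99+1.97)/2 × 6 = 41.88
  [7.5→8]: (1.97+1.66)/2 × 0.5 = 0.9075
  [8→10]: (1.66+0.83)/2 × 2 = 2.49
  [10→12]: (0.83+0.42)/2 × 2 = 1.25
  Sum = 55.52 mg/L·h
subcutaneous injection tail: 0.42/0.343 = 1.224; AUC_ev,0→∞ = 55.52 + 1.224 = 56.744 mg/L·h
F = (AUC_ev/D_ev)/(AUC_iv/D_iv) = (56.744/375)/(236.612/250) = 0.151317/0.946448 = 0.1599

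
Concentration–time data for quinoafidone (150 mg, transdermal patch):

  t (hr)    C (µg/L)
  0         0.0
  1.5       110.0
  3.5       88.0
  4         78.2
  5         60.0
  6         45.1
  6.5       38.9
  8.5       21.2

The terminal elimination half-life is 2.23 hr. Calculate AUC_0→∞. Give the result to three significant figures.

AUC = 593 µg/L·hr

Trapezoidal AUC_0→8.5:
  [0→1.5]: (0.0+110.0)/2 × 1.5 = 82.5
  [1.5→3.5]: (110.0+88.0)/2 × 2 = 198.0
  [3.5→4]: (88.0+78.2)/2 × 0.5 = 41.55
  [4→5]: (78.2+60.0)/2 × 1 = 69.1
  [5→6]: (60.0+45.1)/2 × 1 = 52.55
  [6→6.5]: (45.1+38.9)/2 × 0.5 = 21.0
  [6.5→8.5]: (38.9+21.2)/2 × 2 = 60.1
  Sum = 524.8 µg/L·hr
k_e = ln2 / t½ = 0.693147 / 2.23 = 0.3108 hr^-1
Extrapolated tail: C_last / k_e = 21.2 / 0.3108 = 68.211
AUC_0→∞ = 524.8 + 68.211 = 593.011 µg/L·hr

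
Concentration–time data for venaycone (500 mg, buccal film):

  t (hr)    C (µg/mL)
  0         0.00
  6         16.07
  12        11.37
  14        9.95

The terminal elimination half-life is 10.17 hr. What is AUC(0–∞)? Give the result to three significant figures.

AUC = 298 µg/mL·hr

Trapezoidal AUC_0→14:
  [0→6]: (0.00+16.07)/2 × 6 = 48.21
  [6→12]: (16.07+11.37)/2 × 6 = 82.32
  [12→14]: (11.37+9.95)/2 × 2 = 21.32
  Sum = 151.85 µg/mL·hr
k_e = ln2 / t½ = 0.693147 / 10.17 = 0.0682 hr^-1
Extrapolated tail: C_last / k_e = 9.95 / 0.0682 = 145.894
AUC_0→∞ = 151.85 + 145.894 = 297.744 µg/mL·hr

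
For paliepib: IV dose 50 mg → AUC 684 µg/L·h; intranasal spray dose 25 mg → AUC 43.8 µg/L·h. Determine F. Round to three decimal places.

F = (AUC_ev / D_ev) / (AUC_iv / D_iv)
  = (43.8/25) / (684/50)
  = 1.752 / 13.68 = 0.1281

F = 0.128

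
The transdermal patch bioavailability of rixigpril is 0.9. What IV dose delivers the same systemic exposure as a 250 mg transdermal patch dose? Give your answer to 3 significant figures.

Systemic exposure from an extravascular dose = F × D_ev, so the equivalent IV dose is F × D_ev.
D_iv = F × D_ev = 0.9 × 250 = 225 mg

D_iv = 225 mg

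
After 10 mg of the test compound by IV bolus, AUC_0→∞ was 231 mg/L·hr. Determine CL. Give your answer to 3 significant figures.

CL = 0.0433 L/hr

CL = Dose_iv / AUC_0→∞
   = 10 / 231 = 0.04329 L/hr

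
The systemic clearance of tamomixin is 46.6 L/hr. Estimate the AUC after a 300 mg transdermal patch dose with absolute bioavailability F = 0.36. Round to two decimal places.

AUC_0→∞ = F × Dose / CL
        = 0.36 × 300 / 46.6 = 2.3176 mg/L·hr

AUC = 2.32 mg/L·hr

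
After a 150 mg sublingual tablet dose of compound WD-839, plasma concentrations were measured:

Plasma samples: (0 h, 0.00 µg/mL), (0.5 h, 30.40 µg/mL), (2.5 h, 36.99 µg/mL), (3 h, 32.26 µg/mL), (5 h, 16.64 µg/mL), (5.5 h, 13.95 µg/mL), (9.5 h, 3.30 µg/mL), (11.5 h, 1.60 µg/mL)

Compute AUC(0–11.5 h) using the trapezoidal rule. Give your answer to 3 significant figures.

Trapezoidal AUC_0→11.5:
  [0→0.5]: (0.00+30.40)/2 × 0.5 = 7.6
  [0.5→2.5]: (30.40+36.99)/2 × 2 = 67.39
  [2.5→3]: (36.99+32.26)/2 × 0.5 = 17.3125
  [3→5]: (32.26+16.64)/2 × 2 = 48.9
  [5→5.5]: (16.64+13.95)/2 × 0.5 = 7.6475
  [5.5→9.5]: (13.95+3.30)/2 × 4 = 34.5
  [9.5→11.5]: (3.30+1.60)/2 × 2 = 4.9
  Sum = 188.25 µg/mL·h

AUC = 188 µg/mL·h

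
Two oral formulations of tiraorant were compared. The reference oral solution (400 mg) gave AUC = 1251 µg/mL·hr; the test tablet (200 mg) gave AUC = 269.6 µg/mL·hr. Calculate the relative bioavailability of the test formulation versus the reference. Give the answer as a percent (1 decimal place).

F_rel = 43.1%

F_rel = (AUC_test/D_test) / (AUC_ref/D_ref)
      = (269.6/200) / (1251/400)
      = 1.348 / 3.1275 = 0.4310 = 43.10%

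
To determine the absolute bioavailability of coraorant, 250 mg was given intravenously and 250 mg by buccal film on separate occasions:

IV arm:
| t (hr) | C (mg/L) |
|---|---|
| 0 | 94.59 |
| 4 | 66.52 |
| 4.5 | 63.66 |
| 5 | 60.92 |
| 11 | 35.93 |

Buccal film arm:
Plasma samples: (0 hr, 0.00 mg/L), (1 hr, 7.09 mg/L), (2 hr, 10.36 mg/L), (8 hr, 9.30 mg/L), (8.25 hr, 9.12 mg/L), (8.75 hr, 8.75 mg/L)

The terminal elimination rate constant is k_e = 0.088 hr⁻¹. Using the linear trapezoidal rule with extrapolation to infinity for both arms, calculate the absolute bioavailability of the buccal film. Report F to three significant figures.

Trapezoidal AUC_0→11 (IV):
  [0→4]: (94.59+66.52)/2 × 4 = 322.22
  [4→4.5]: (66.52+63.66)/2 × 0.5 = 32.545
  [4.5→5]: (63.66+60.92)/2 × 0.5 = 31.145
  [5→11]: (60.92+35.93)/2 × 6 = 290.55
  Sum = 676.46 mg/L·hr
IV tail: 35.93/0.088 = 408.295; AUC_iv,0→∞ = 676.46 + 408.295 = 1084.755 mg/L·hr
Trapezoidal AUC_0→8.75 (buccal film):
  [0→1]: (0.00+7.09)/2 × 1 = 3.545
  [1→2]: (7.09+10.36)/2 × 1 = 8.725
  [2→8]: (10.36+9.30)/2 × 6 = 58.98
  [8→8.25]: (9.30+9.12)/2 × 0.25 = 2.3025
  [8.25→8.75]: (9.12+8.75)/2 × 0.5 = 4.4675
  Sum = 78.02 mg/L·hr
buccal film tail: 8.75/0.088 = 99.432; AUC_ev,0→∞ = 78.02 + 99.432 = 177.452 mg/L·hr
F = (AUC_ev/D_ev)/(AUC_iv/D_iv) = (177.452/250)/(1084.755/250) = 0.709808/4.33902 = 0.1636

F = 0.164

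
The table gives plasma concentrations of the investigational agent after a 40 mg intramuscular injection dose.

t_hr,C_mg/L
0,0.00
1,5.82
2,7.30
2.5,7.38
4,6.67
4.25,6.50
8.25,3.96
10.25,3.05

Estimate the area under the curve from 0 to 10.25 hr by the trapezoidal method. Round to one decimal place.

Trapezoidal AUC_0→10.25:
  [0→1]: (0.00+5.82)/2 × 1 = 2.91
  [1→2]: (5.82+7.30)/2 × 1 = 6.56
  [2→2.5]: (7.30+7.38)/2 × 0.5 = 3.67
  [2.5→4]: (7.38+6.67)/2 × 1.5 = 10.5375
  [4→4.25]: (6.67+6.50)/2 × 0.25 = 1.64625
  [4.25→8.25]: (6.50+3.96)/2 × 4 = 20.92
  [8.25→10.25]: (3.96+3.05)/2 × 2 = 7.01
  Sum = 53.25375 mg/L·hr

AUC = 53.3 mg/L·hr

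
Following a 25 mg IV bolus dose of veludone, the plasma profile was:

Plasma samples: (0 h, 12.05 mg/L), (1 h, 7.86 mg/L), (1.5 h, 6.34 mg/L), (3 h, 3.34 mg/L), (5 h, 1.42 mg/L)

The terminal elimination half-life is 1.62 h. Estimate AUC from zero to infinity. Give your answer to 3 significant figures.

Trapezoidal AUC_0→5:
  [0→1]: (12.05+7.86)/2 × 1 = 9.955
  [1→1.5]: (7.86+6.34)/2 × 0.5 = 3.55
  [1.5→3]: (6.34+3.34)/2 × 1.5 = 7.26
  [3→5]: (3.34+1.42)/2 × 2 = 4.76
  Sum = 25.525 mg/L·h
k_e = ln2 / t½ = 0.693147 / 1.62 = 0.4279 h^-1
Extrapolated tail: C_last / k_e = 1.42 / 0.4279 = 3.319
AUC_0→∞ = 25.525 + 3.319 = 28.844 mg/L·h

AUC = 28.8 mg/L·h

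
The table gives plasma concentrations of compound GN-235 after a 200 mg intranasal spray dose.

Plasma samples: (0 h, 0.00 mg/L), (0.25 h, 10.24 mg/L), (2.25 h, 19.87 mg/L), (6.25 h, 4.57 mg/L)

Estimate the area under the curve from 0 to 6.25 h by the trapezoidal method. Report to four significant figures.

Trapezoidal AUC_0→6.25:
  [0→0.25]: (0.00+10.24)/2 × 0.25 = 1.28
  [0.25→2.25]: (10.24+19.87)/2 × 2 = 30.11
  [2.25→6.25]: (19.87+4.57)/2 × 4 = 48.88
  Sum = 80.27 mg/L·h

AUC = 80.27 mg/L·h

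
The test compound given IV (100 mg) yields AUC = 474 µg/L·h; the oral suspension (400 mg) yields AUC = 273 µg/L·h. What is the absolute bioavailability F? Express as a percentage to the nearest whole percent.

F = 14%

F = (AUC_ev / D_ev) / (AUC_iv / D_iv)
  = (273/400) / (474/100)
  = 0.6825 / 4.74 = 0.1440
  = 14.40%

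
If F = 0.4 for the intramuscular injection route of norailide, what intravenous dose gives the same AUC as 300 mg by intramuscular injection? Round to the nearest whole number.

Systemic exposure from an extravascular dose = F × D_ev, so the equivalent IV dose is F × D_ev.
D_iv = F × D_ev = 0.4 × 300 = 120 mg

D_iv = 120 mg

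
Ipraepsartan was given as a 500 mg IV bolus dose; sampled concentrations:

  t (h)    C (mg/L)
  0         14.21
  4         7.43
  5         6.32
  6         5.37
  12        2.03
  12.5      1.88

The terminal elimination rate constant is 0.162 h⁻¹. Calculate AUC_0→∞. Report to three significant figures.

Trapezoidal AUC_0→12.5:
  [0→4]: (14.21+7.43)/2 × 4 = 43.28
  [4→5]: (7.43+6.32)/2 × 1 = 6.875
  [5→6]: (6.32+5.37)/2 × 1 = 5.845
  [6→12]: (5.37+2.03)/2 × 6 = 22.2
  [12→12.5]: (2.03+1.88)/2 × 0.5 = 0.9775
  Sum = 79.1775 mg/L·h
Extrapolated tail: C_last / k_e = 1.88 / 0.162 = 11.605
AUC_0→∞ = 79.1775 + 11.605 = 90.7825 mg/L·h

AUC = 90.8 mg/L·h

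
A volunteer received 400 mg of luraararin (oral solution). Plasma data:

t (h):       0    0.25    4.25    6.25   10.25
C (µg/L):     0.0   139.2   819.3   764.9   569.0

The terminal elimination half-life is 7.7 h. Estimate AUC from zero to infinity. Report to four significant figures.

Trapezoidal AUC_0→10.25:
  [0→0.25]: (0.0+139.2)/2 × 0.25 = 17.4
  [0.25→4.25]: (139.2+819.3)/2 × 4 = 1917.0
  [4.25→6.25]: (819.3+764.9)/2 × 2 = 1584.2
  [6.25→10.25]: (764.9+569.0)/2 × 4 = 2667.8
  Sum = 6186.4 µg/L·h
k_e = ln2 / t½ = 0.693147 / 7.7 = 0.0900 h^-1
Extrapolated tail: C_last / k_e = 569.0 / 0.09 = 6322.222
AUC_0→∞ = 6186.4 + 6322.222 = 12508.622 µg/L·h

AUC = 12510 µg/L·h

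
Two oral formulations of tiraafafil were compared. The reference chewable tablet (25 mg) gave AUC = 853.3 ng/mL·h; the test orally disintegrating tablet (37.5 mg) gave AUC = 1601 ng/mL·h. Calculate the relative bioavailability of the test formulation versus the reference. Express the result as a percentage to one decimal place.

F_rel = (AUC_test/D_test) / (AUC_ref/D_ref)
      = (1601/37.5) / (853.3/25)
      = 42.6933 / 34.132 = 1.2508 = 125.08%

F_rel = 125.1%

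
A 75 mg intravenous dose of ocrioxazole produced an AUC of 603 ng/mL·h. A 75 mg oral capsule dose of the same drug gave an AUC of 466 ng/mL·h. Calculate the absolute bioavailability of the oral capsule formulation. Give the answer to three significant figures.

F = (AUC_ev / D_ev) / (AUC_iv / D_iv)
  = (466/75) / (603/75)
  = 6.21333 / 8.04 = 0.7728

F = 0.773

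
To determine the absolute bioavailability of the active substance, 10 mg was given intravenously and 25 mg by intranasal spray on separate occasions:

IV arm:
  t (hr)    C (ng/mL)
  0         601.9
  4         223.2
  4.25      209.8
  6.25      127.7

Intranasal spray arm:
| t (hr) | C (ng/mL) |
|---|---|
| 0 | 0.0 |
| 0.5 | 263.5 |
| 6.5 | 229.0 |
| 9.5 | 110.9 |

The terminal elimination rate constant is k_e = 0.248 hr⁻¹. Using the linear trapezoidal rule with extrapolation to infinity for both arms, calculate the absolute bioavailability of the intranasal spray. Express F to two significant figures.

Trapezoidal AUC_0→6.25 (IV):
  [0→4]: (601.9+223.2)/2 × 4 = 1650.2
  [4→4.25]: (223.2+209.8)/2 × 0.25 = 54.125
  [4.25→6.25]: (209.8+127.7)/2 × 2 = 337.5
  Sum = 2041.825 ng/mL·hr
IV tail: 127.7/0.248 = 514.919; AUC_iv,0→∞ = 2041.825 + 514.919 = 2556.744 ng/mL·hr
Trapezoidal AUC_0→9.5 (intranasal spray):
  [0→0.5]: (0.0+263.5)/2 × 0.5 = 65.875
  [0.5→6.5]: (263.5+229.0)/2 × 6 = 1477.5
  [6.5→9.5]: (229.0+110.9)/2 × 3 = 509.85
  Sum = 2053.225 ng/mL·hr
intranasal spray tail: 110.9/0.248 = 447.177; AUC_ev,0→∞ = 2053.225 + 447.177 = 2500.402 ng/mL·hr
F = (AUC_ev/D_ev)/(AUC_iv/D_iv) = (2500.402/25)/(2556.744/10) = 100.01608/255.6744 = 0.3912

F = 0.39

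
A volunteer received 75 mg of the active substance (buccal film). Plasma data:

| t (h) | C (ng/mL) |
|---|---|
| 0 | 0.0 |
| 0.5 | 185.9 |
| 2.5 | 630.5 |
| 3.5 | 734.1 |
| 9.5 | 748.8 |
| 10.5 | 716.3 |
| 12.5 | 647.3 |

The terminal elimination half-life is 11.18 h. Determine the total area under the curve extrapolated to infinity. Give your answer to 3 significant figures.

AUC = 18500 ng/mL·h

Trapezoidal AUC_0→12.5:
  [0→0.5]: (0.0+185.9)/2 × 0.5 = 46.475
  [0.5→2.5]: (185.9+630.5)/2 × 2 = 816.4
  [2.5→3.5]: (630.5+734.1)/2 × 1 = 682.3
  [3.5→9.5]: (734.1+748.8)/2 × 6 = 4448.7
  [9.5→10.5]: (748.8+716.3)/2 × 1 = 732.55
  [10.5→12.5]: (716.3+647.3)/2 × 2 = 1363.6
  Sum = 8090.025 ng/mL·h
k_e = ln2 / t½ = 0.693147 / 11.18 = 0.0620 h^-1
Extrapolated tail: C_last / k_e = 647.3 / 0.062 = 10440.323
AUC_0→∞ = 8090.025 + 10440.323 = 18530.348 ng/mL·h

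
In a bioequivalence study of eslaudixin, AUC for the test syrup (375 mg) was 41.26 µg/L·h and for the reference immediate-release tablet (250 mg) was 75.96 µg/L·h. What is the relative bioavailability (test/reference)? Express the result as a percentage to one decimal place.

F_rel = 36.2%

F_rel = (AUC_test/D_test) / (AUC_ref/D_ref)
      = (41.26/375) / (75.96/250)
      = 0.110027 / 0.30384 = 0.3621 = 36.21%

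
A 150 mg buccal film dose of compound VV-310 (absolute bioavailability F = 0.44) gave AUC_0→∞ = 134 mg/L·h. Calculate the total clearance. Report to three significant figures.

CL = 0.493 L/h

CL = F × Dose / AUC_0→∞
   = 0.44 × 150 / 134 = 0.492537 L/h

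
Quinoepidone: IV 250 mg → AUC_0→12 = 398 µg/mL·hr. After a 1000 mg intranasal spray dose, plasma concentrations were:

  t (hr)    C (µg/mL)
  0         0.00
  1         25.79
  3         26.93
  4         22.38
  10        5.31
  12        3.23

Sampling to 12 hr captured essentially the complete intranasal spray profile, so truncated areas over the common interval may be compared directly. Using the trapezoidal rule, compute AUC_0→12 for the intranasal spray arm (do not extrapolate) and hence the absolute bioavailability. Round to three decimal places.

F = 0.114

Trapezoidal AUC_0→12 (intranasal spray):
  [0→1]: (0.00+25.79)/2 × 1 = 12.895
  [1→3]: (25.79+26.93)/2 × 2 = 52.72
  [3→4]: (26.93+22.38)/2 × 1 = 24.655
  [4→10]: (22.38+5.31)/2 × 6 = 83.07
  [10→12]: (5.31+3.23)/2 × 2 = 8.54
  Sum = 181.88 µg/mL·hr
F = (AUC_ev/D_ev)/(AUC_iv/D_iv) = (181.88/1000)/(398/250) = 0.18188/1.592 = 0.1142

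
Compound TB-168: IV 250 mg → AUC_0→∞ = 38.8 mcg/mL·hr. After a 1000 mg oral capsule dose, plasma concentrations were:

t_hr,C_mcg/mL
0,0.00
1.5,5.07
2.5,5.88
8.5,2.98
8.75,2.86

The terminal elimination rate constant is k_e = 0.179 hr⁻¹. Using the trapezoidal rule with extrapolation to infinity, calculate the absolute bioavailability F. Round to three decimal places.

Trapezoidal AUC_0→8.75 (oral capsule):
  [0→1.5]: (0.00+5.07)/2 × 1.5 = 3.8025
  [1.5→2.5]: (5.07+5.88)/2 × 1 = 5.475
  [2.5→8.5]: (5.88+2.98)/2 × 6 = 26.58
  [8.5→8.75]: (2.98+2.86)/2 × 0.25 = 0.73
  Sum = 36.5875 mcg/mL·hr
Tail: C_last/k_e = 2.86/0.179 = 15.978
AUC_0→∞ (oral capsule) = 36.5875 + 15.978 = 52.5655 mcg/mL·hr
F = (AUC_ev/D_ev)/(AUC_iv/D_iv) = (52.5655/1000)/(38.8/250) = 0.0525655/0.1552 = 0.3387

F = 0.339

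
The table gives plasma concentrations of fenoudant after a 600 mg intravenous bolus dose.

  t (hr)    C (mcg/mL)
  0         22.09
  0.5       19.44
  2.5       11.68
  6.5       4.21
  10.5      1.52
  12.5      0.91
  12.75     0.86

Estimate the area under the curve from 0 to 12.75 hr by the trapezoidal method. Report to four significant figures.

AUC = 87.39 mcg/mL·hr

Trapezoidal AUC_0→12.75:
  [0→0.5]: (22.09+19.44)/2 × 0.5 = 10.3825
  [0.5→2.5]: (19.44+11.68)/2 × 2 = 31.12
  [2.5→6.5]: (11.68+4.21)/2 × 4 = 31.78
  [6.5→10.5]: (4.21+1.52)/2 × 4 = 11.46
  [10.5→12.5]: (1.52+0.91)/2 × 2 = 2.43
  [12.5→12.75]: (0.91+0.86)/2 × 0.25 = 0.22125
  Sum = 87.39375 mcg/mL·hr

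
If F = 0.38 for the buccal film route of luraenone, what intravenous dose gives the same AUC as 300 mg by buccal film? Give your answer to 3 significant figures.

Systemic exposure from an extravascular dose = F × D_ev, so the equivalent IV dose is F × D_ev.
D_iv = F × D_ev = 0.38 × 300 = 114 mg

D_iv = 114 mg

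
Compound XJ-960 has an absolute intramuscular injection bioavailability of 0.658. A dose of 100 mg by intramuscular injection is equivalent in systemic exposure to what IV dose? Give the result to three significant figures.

Systemic exposure from an extravascular dose = F × D_ev, so the equivalent IV dose is F × D_ev.
D_iv = F × D_ev = 0.658 × 100 = 65.8 mg

D_iv = 65.8 mg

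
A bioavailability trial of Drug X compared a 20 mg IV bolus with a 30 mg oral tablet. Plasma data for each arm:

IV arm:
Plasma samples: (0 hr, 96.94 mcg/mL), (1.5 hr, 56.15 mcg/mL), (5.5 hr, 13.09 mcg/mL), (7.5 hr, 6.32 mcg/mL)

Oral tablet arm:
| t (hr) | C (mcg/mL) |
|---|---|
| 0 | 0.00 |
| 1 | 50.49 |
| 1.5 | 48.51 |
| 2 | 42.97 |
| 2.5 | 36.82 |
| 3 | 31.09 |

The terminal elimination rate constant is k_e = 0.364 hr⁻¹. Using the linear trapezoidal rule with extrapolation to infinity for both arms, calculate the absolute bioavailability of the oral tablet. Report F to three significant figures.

F = 0.449

Trapezoidal AUC_0→7.5 (IV):
  [0→1.5]: (96.94+56.15)/2 × 1.5 = 114.8175
  [1.5→5.5]: (56.15+13.09)/2 × 4 = 138.48
  [5.5→7.5]: (13.09+6.32)/2 × 2 = 19.41
  Sum = 272.7075 mcg/mL·hr
IV tail: 6.32/0.364 = 17.363; AUC_iv,0→∞ = 272.7075 + 17.363 = 290.0705 mcg/mL·hr
Trapezoidal AUC_0→3 (oral tablet):
  [0→1]: (0.00+50.49)/2 × 1 = 25.245
  [1→1.5]: (50.49+48.51)/2 × 0.5 = 24.75
  [1.5→2]: (48.51+42.97)/2 × 0.5 = 22.87
  [2→2.5]: (42.97+36.82)/2 × 0.5 = 19.9475
  [2.5→3]: (36.82+31.09)/2 × 0.5 = 16.9775
  Sum = 109.79 mcg/mL·hr
oral tablet tail: 31.09/0.364 = 85.412; AUC_ev,0→∞ = 109.79 + 85.412 = 195.202 mcg/mL·hr
F = (AUC_ev/D_ev)/(AUC_iv/D_iv) = (195.202/30)/(290.0705/20) = 6.50673/14.503525 = 0.4486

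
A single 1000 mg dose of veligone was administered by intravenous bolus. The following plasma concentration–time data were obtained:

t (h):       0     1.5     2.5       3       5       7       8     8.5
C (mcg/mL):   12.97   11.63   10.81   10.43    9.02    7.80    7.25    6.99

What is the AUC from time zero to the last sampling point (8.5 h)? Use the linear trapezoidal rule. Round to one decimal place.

AUC = 82.3 mcg/mL·h

Trapezoidal AUC_0→8.5:
  [0→1.5]: (12.97+11.63)/2 × 1.5 = 18.45
  [1.5→2.5]: (11.63+10.81)/2 × 1 = 11.22
  [2.5→3]: (10.81+10.43)/2 × 0.5 = 5.31
  [3→5]: (10.43+9.02)/2 × 2 = 19.45
  [5→7]: (9.02+7.80)/2 × 2 = 16.82
  [7→8]: (7.80+7.25)/2 × 1 = 7.525
  [8→8.5]: (7.25+6.99)/2 × 0.5 = 3.56
  Sum = 82.335 mcg/mL·h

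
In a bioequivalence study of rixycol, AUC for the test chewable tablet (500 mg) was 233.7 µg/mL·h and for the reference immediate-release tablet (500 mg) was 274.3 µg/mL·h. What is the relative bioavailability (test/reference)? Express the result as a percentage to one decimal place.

F_rel = (AUC_test/D_test) / (AUC_ref/D_ref)
      = (233.7/500) / (274.3/500)
      = 0.4674 / 0.5486 = 0.8520 = 85.20%

F_rel = 85.2%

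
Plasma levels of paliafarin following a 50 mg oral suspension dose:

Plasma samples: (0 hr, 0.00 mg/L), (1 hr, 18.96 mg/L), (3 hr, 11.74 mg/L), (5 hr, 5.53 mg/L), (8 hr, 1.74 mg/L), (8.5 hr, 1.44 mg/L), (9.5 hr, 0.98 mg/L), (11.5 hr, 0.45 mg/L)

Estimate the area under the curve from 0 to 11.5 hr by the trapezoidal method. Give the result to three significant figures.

AUC = 71.8 mg/L·hr

Trapezoidal AUC_0→11.5:
  [0→1]: (0.00+18.96)/2 × 1 = 9.48
  [1→3]: (18.96+11.74)/2 × 2 = 30.7
  [3→5]: (11.74+5.53)/2 × 2 = 17.27
  [5→8]: (5.53+1.74)/2 × 3 = 10.905
  [8→8.5]: (1.74+1.44)/2 × 0.5 = 0.795
  [8.5→9.5]: (1.44+0.98)/2 × 1 = 1.21
  [9.5→11.5]: (0.98+0.45)/2 × 2 = 1.43
  Sum = 71.79 mg/L·hr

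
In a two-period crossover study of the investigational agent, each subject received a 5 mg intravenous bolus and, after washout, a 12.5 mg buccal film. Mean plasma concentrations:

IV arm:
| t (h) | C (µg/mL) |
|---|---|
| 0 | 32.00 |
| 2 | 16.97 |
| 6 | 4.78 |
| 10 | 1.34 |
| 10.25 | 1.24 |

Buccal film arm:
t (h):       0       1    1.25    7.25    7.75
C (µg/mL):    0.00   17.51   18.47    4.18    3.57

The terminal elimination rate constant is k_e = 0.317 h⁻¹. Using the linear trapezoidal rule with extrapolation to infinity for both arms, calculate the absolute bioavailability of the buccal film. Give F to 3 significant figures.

Trapezoidal AUC_0→10.25 (IV):
  [0→2]: (32.00+16.97)/2 × 2 = 48.97
  [2→6]: (16.97+4.78)/2 × 4 = 43.5
  [6→10]: (4.78+1.34)/2 × 4 = 12.24
  [10→10.25]: (1.34+1.24)/2 × 0.25 = 0.3225
  Sum = 105.0325 µg/mL·h
IV tail: 1.24/0.317 = 3.912; AUC_iv,0→∞ = 105.0325 + 3.912 = 108.9445 µg/mL·h
Trapezoidal AUC_0→7.75 (buccal film):
  [0→1]: (0.00+17.51)/2 × 1 = 8.755
  [1→1.25]: (17.51+18.47)/2 × 0.25 = 4.4975
  [1.25→7.25]: (18.47+4.18)/2 × 6 = 67.95
  [7.25→7.75]: (4.18+3.57)/2 × 0.5 = 1.9375
  Sum = 83.14 µg/mL·h
buccal film tail: 3.57/0.317 = 11.262; AUC_ev,0→∞ = 83.14 + 11.262 = 94.402 µg/mL·h
F = (AUC_ev/D_ev)/(AUC_iv/D_iv) = (94.402/12.5)/(108.9445/5) = 7.55216/21.7889 = 0.3466

F = 0.347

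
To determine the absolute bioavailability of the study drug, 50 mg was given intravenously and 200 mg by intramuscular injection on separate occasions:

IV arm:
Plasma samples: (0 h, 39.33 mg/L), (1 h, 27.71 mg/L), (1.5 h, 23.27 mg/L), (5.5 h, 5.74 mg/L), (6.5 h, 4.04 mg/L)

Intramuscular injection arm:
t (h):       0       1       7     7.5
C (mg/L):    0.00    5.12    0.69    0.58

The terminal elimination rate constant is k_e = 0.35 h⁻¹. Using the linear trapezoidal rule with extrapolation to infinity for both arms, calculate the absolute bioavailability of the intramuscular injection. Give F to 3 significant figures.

F = 0.0455

Trapezoidal AUC_0→6.5 (IV):
  [0→1]: (39.33+27.71)/2 × 1 = 33.52
  [1→1.5]: (27.71+23.27)/2 × 0.5 = 12.745
  [1.5→5.5]: (23.27+5.74)/2 × 4 = 58.02
  [5.5→6.5]: (5.74+4.04)/2 × 1 = 4.89
  Sum = 109.175 mg/L·h
IV tail: 4.04/0.35 = 11.543; AUC_iv,0→∞ = 109.175 + 11.543 = 120.718 mg/L·h
Trapezoidal AUC_0→7.5 (intramuscular injection):
  [0→1]: (0.00+5.12)/2 × 1 = 2.56
  [1→7]: (5.12+0.69)/2 × 6 = 17.43
  [7→7.5]: (0.69+0.58)/2 × 0.5 = 0.3175
  Sum = 20.3075 mg/L·h
intramuscular injection tail: 0.58/0.35 = 1.657; AUC_ev,0→∞ = 20.3075 + 1.657 = 21.9645 mg/L·h
F = (AUC_ev/D_ev)/(AUC_iv/D_iv) = (21.9645/200)/(120.718/50) = 0.1098225/2.41436 = 0.0455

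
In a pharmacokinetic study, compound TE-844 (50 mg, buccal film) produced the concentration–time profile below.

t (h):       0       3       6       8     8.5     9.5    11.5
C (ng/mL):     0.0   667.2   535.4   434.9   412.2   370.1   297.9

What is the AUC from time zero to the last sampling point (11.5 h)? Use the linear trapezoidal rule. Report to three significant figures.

AUC = 5050 ng/mL·h

Trapezoidal AUC_0→11.5:
  [0→3]: (0.0+667.2)/2 × 3 = 1000.8
  [3→6]: (667.2+535.4)/2 × 3 = 1803.9
  [6→8]: (535.4+434.9)/2 × 2 = 970.3
  [8→8.5]: (434.9+412.2)/2 × 0.5 = 211.775
  [8.5→9.5]: (412.2+370.1)/2 × 1 = 391.15
  [9.5→11.5]: (370.1+297.9)/2 × 2 = 668.0
  Sum = 5045.925 ng/mL·h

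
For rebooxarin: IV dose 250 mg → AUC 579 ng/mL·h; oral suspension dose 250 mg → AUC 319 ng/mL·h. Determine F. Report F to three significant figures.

F = 0.551

F = (AUC_ev / D_ev) / (AUC_iv / D_iv)
  = (319/250) / (579/250)
  = 1.276 / 2.316 = 0.5509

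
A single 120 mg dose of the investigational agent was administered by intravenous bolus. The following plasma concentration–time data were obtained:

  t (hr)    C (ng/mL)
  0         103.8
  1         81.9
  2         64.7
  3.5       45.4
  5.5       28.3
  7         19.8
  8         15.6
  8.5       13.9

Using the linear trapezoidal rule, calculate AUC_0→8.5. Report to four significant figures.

Trapezoidal AUC_0→8.5:
  [0→1]: (103.8+81.9)/2 × 1 = 92.85
  [1→2]: (81.9+64.7)/2 × 1 = 73.3
  [2→3.5]: (64.7+45.4)/2 × 1.5 = 82.575
  [3.5→5.5]: (45.4+28.3)/2 × 2 = 73.7
  [5.5→7]: (28.3+19.8)/2 × 1.5 = 36.075
  [7→8]: (19.8+15.6)/2 × 1 = 17.7
  [8→8.5]: (15.6+13.9)/2 × 0.5 = 7.375
  Sum = 383.575 ng/mL·hr

AUC = 383.6 ng/mL·hr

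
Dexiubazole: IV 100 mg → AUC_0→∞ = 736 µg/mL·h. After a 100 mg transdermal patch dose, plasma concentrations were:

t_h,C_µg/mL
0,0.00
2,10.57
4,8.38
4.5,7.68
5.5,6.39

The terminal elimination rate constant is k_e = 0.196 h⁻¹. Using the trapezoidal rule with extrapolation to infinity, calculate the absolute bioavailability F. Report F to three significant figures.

F = 0.0994

Trapezoidal AUC_0→5.5 (transdermal patch):
  [0→2]: (0.00+10.57)/2 × 2 = 10.57
  [2→4]: (10.57+8.38)/2 × 2 = 18.95
  [4→4.5]: (8.38+7.68)/2 × 0.5 = 4.015
  [4.5→5.5]: (7.68+6.39)/2 × 1 = 7.035
  Sum = 40.57 µg/mL·h
Tail: C_last/k_e = 6.39/0.196 = 32.602
AUC_0→∞ (transdermal patch) = 40.57 + 32.602 = 73.172 µg/mL·h
F = (AUC_ev/D_ev)/(AUC_iv/D_iv) = (73.172/100)/(736/100) = 0.73172/7.36 = 0.0994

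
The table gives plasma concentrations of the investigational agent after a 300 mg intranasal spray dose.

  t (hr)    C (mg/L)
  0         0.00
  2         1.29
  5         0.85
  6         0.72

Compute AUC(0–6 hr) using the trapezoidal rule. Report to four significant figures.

Trapezoidal AUC_0→6:
  [0→2]: (0.00+1.29)/2 × 2 = 1.29
  [2→5]: (1.29+0.85)/2 × 3 = 3.21
  [5→6]: (0.85+0.72)/2 × 1 = 0.785
  Sum = 5.285 mg/L·hr

AUC = 5.285 mg/L·hr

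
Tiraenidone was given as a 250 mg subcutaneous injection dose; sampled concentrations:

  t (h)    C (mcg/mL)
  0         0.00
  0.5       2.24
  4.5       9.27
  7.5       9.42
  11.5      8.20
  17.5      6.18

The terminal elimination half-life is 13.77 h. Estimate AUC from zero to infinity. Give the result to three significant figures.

Trapezoidal AUC_0→17.5:
  [0→0.5]: (0.00+2.24)/2 × 0.5 = 0.56
  [0.5→4.5]: (2.24+9.27)/2 × 4 = 23.02
  [4.5→7.5]: (9.27+9.42)/2 × 3 = 28.035
  [7.5→11.5]: (9.42+8.20)/2 × 4 = 35.24
  [11.5→17.5]: (8.20+6.18)/2 × 6 = 43.14
  Sum = 129.995 mcg/mL·h
k_e = ln2 / t½ = 0.693147 / 13.77 = 0.0503 h^-1
Extrapolated tail: C_last / k_e = 6.18 / 0.0503 = 122.863
AUC_0→∞ = 129.995 + 122.863 = 252.858 mcg/mL·h

AUC = 253 mcg/mL·h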